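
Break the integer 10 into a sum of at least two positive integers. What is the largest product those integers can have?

Fill g[k] for k=2..10: at each k try every first piece i and multiply by the better of (k−i) uncut or g[k−i].
g[2] = 1×max(1,0) = 1×1 = 1
g[3] = max(1×2, 2×1) = 2
g[4] = max(1×3, 2×2, 3×1) = 4
g[5] = max(1×4, 2×3, 3×2, 4×1) = 6
g[6] = max(1×6, 2×4, 3×3, 4×2, 5×1) = 9
g[7] = max(1×9, 2×6, 3×4, 4×3, 5×2, 6×1) = 12
g[8] = max(1×12, 2×9, 3×6, …, 6×2, 7×1) = 18
g[9] = max(1×18, 2×12, 3×9, …, 7×2, 8×1) = 27
g[10] = max(1×27, 2×18, 3×12, …, 8×2, 9×1) = 36
One optimal split: 3 + 3 + 2 + 2; product 3×3×2×2 = 36.

36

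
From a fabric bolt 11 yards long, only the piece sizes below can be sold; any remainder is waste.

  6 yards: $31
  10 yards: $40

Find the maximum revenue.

Consider every possible first cut. best[k] is the best of p[i]+best[k−i] over all sellable i≤k.
best[1] = 0
best[2] = 0
best[3] = 0
best[4] = 0
best[5] = 0
best[6] = 31
best[7] = 31
best[8] = 31
best[9] = 31
best[10] = max(31+0, 40+0) = 40
best[11] = max(31+0, 40+0) = 40
One optimal cutting: pieces 10 with 1 yard of scrap → $40.

40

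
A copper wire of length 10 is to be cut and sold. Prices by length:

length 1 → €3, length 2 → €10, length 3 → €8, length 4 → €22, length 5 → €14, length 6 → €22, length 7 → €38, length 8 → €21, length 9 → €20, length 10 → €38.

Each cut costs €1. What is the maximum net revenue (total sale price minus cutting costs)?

Let v[k] be the best obtainable value from length k. For each k, try every first piece i and keep the best of price[i] + v[k−i] minus the 1 cut fee when i<k.
v[1] = 3
v[2] = max(3+3-1, 10+0) = 10
v[3] = max(3+10-1, 10+3-1, 8+0) = 12
v[4] = max(3+12-1, 10+10-1, 8+3-1, 22+0) = 22
v[5] = max(3+22-1, 10+12-1, 8+10-1, 22+3-1, 14+0) = 24
v[6] = max(3+24-1, 10+22-1, 8+12-1, 22+10-1, 14+3-1, 22+0) = 31
v[7] = max(3+31-1, 10+24-1, 8+22-1, …, 22+3-1, 38+0) = 38
v[8] = max(3+38-1, 10+31-1, 8+24-1, …, 38+3-1, 21+0) = 43
v[9] = max(3+43-1, 10+38-1, 8+31-1, …, 21+3-1, 20+0) = 47
v[10] = max(3+47-1, 10+43-1, 8+38-1, …, 20+3-1, 38+0) = 52
One optimal plan: pieces 4 + 4 + 2 (2 cuts) → €54 − €2 = €52.

52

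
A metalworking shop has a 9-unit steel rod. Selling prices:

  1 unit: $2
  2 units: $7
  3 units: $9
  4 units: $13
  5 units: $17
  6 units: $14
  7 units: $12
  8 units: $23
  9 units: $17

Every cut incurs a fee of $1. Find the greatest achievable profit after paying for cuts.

Build r[k] bottom-up: r[k] = max over allowed piece i of (p[i] + r[k−i]) − 1 per cut.
r[1] = 2
r[2] = max(2+2-1, 7+0) = 7
r[3] = max(2+7-1, 7+2-1, 9+0) = 9
r[4] = max(2+9-1, 7+7-1, 9+2-1, 13+0) = 13
r[5] = max(2+13-1, 7+9-1, 9+7-1, 13+2-1, 17+0) = 17
r[6] = max(2+17-1, 7+13-1, 9+9-1, 13+7-1, 17+2-1, 14+0) = 19
r[7] = max(2+19-1, 7+17-1, 9+13-1, …, 14+2-1, 12+0) = 23
r[8] = max(2+23-1, 7+19-1, 9+17-1, …, 12+2-1, 23+0) = 25
r[9] = max(2+25-1, 7+23-1, 9+19-1, …, 23+2-1, 17+0) = 29
One optimal plan: pieces 5 + 2 + 2 (2 cuts) → $31 − $2 = $29.

29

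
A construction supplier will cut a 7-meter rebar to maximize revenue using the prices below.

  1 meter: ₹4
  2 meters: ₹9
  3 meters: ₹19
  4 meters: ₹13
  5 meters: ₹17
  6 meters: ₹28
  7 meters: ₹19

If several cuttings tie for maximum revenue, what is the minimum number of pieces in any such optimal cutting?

3

Consider every possible first cut. r[k] is the best of p[i]+r[k−i] over all sellable i≤k.
r[1] = 4
r[2] = max(4+4, 9+0) = 9
r[3] = max(4+9, 9+4, 19+0) = 19
r[4] = max(4+19, 9+9, 19+4, 13+0) = 23
r[5] = max(4+23, 9+19, 19+9, 13+4, 17+0) = 28
r[6] = max(4+28, 9+23, 19+19, 13+9, 17+4, 28+0) = 38
r[7] = max(4+38, 9+28, 19+23, …, 28+4, 19+0) = 42
Maximum revenue is ₹42.
Now minimize piece count subject to staying optimal: for each k, pieces[k] = 1 + min over i with p[i]+r[k−i]=r[k] of pieces[k−i].
pieces[4] = 2
pieces[5] = 2
pieces[6] = 2
pieces[7] = 3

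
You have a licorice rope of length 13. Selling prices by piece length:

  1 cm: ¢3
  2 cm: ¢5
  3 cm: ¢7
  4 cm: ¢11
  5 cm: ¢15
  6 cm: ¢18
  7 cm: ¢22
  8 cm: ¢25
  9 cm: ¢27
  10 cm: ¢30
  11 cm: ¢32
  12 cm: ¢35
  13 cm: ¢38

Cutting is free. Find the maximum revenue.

Let best[k] be the best obtainable value from length k. For each k, try every first piece i and keep the best of price[i] + best[k−i].
best[1] = 3
best[2] = max(3+3, 5+0) = 6
best[3] = max(3+6, 5+3, 7+0) = 9
best[4] = max(3+9, 5+6, 7+3, 11+0) = 12
best[5] = max(3+12, 5+9, 7+6, 11+3, 15+0) = 15
best[6] = max(3+15, 5+12, 7+9, 11+6, 15+3, 18+0) = 18
best[7] = max(3+18, 5+15, 7+12, …, 18+3, 22+0) = 22
best[8] = max(3+22, 5+18, 7+15, …, 22+3, 25+0) = 25
best[9] = max(3+25, 5+22, 7+18, …, 25+3, 27+0) = 28
best[10] = max(3+28, 5+25, 7+22, …, 27+3, 30+0) = 31
best[11] = max(3+31, 5+28, 7+25, …, 30+3, 32+0) = 34
best[12] = max(3+34, 5+31, 7+28, …, 32+3, 35+0) = 37
best[13] = max(3+37, 5+34, 7+31, …, 35+3, 38+0) = 40
One optimal cutting: 7 + 1 + 1 + 1 + 1 + 1 + 1 → ¢22 + ¢3 + ¢3 + ¢3 + ¢3 + ¢3 + ¢3 = ¢40.

40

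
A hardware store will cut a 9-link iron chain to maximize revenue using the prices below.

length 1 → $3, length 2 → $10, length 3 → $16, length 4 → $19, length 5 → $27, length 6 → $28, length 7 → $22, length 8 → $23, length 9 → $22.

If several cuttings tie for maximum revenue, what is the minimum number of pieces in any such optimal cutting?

Let r[k] be the best obtainable value from length k. For each k, try every first piece i and keep the best of price[i] + r[k−i].
r[1] = 3
r[2] = max(3+3, 10+0) = 10
r[3] = max(3+10, 10+3, 16+0) = 16
r[4] = max(3+16, 10+10, 16+3, 19+0) = 20
r[5] = max(3+20, 10+16, 16+10, 19+3, 27+0) = 27
r[6] = max(3+27, 10+20, 16+16, 19+10, 27+3, 28+0) = 32
r[7] = max(3+32, 10+27, 16+20, …, 28+3, 22+0) = 37
r[8] = max(3+37, 10+32, 16+27, …, 22+3, 23+0) = 43
r[9] = max(3+43, 10+37, 16+32, …, 23+3, 22+0) = 48
Maximum revenue is $48.
Now minimize piece count subject to staying optimal: for each k, pieces[k] = 1 + min over i with p[i]+r[k−i]=r[k] of pieces[k−i].
pieces[6] = 2
pieces[7] = 2
pieces[8] = 2
pieces[9] = 3

3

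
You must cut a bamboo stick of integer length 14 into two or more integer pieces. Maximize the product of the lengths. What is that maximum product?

162

Let P[k] be the best product for length k (with at least one cut). For each first piece i, the rest contributes max(k−i, P[k−i]).
P[2] = 1*max(1,0) = 1*1 = 1
P[3] = 1*max(2,1) = 1*2 = 2
P[4] = 2*max(2,1) = 2*2 = 4
P[5] = 2*max(3,2) = 2*3 = 6
P[6] = 3*max(3,2) = 3*3 = 9
P[7] = 2*max(5,6) = 2*6 = 12
P[8] = 2*max(6,9) = 2*9 = 18
P[9] = 3*max(6,9) = 3*9 = 27
P[10] = 2*max(8,18) = 2*18 = 36
P[11] = 2*max(9,27) = 2*27 = 54
P[12] = 3*max(9,27) = 3*27 = 81
P[13] = 2*max(11,54) = 2*54 = 108
P[14] = 2*max(12,81) = 2*81 = 162
One optimal split: 3 + 3 + 3 + 3 + 2; product 3*3*3*3*2 = 162.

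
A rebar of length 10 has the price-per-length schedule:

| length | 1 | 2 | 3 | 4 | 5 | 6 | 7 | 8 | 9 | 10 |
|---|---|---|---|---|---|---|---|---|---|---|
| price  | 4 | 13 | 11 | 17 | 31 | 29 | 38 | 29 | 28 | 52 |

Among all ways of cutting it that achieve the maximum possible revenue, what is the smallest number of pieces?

Build r[k] bottom-up: r[k] = max over allowed piece i of (p[i] + r[k−i]).
r[1] = 4
r[2] = max(4+4, 13+0) = 13
r[3] = max(4+13, 13+4, 11+0) = 17
r[4] = max(4+17, 13+13, 11+4, 17+0) = 26
r[5] = max(4+26, 13+17, 11+13, 17+4, 31+0) = 31
r[6] = max(4+31, 13+26, 11+17, 17+13, 31+4, 29+0) = 39
r[7] = max(4+39, 13+31, 11+26, …, 29+4, 38+0) = 44
r[8] = max(4+44, 13+39, 11+31, …, 38+4, 29+0) = 52
r[9] = max(4+52, 13+44, 11+39, …, 29+4, 28+0) = 57
r[10] = max(4+57, 13+52, 11+44, …, 28+4, 52+0) = 65
Maximum revenue is ₹65.
Now minimize piece count subject to staying optimal: for each k, pieces[k] = 1 + min over i with p[i]+r[k−i]=r[k] of pieces[k−i].
pieces[7] = 2
pieces[8] = 4
pieces[9] = 3
pieces[10] = 5

5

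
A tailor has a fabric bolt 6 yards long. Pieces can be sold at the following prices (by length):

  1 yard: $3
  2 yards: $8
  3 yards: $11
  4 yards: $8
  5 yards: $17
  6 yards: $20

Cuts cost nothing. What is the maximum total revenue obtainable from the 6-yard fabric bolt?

Build best[k] bottom-up: best[k] = max over allowed piece i of (p[i] + best[k−i]).
best[1] = 3
best[2] = max(3+3, 8+0) = 8
best[3] = max(3+8, 8+3, 11+0) = 11
best[4] = max(3+11, 8+8, 11+3, 8+0) = 16
best[5] = max(3+16, 8+11, 11+8, 8+3, 17+0) = 19
best[6] = max(3+19, 8+16, 11+11, 8+8, 17+3, 20+0) = 24
One optimal cutting: 2 + 2 + 2 → $8 + $8 + $8 = $24.

24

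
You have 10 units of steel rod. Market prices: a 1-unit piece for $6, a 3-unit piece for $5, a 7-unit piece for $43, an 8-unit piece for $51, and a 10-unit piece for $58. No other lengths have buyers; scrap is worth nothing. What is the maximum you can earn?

Consider every possible first cut. r[k] is the best of p[i]+r[k−i] over all sellable i≤k.
r[1] = 6
r[2] = 12  (first piece 1, then r[1]=6)
r[3] = max(6+12, 5+0) = 18
r[4] = max(6+18, 5+6) = 24
r[5] = max(6+24, 5+12) = 30
r[6] = max(6+30, 5+18) = 36
r[7] = max(6+36, 5+24, 43+0) = 43
r[8] = max(6+43, 5+30, 43+6, 51+0) = 51
r[9] = max(6+51, 5+36, 43+12, 51+6) = 57
r[10] = max(6+57, 5+43, 43+18, 51+12, 58+0) = 63
One optimal cutting: 8 + 1 + 1 → $63.

63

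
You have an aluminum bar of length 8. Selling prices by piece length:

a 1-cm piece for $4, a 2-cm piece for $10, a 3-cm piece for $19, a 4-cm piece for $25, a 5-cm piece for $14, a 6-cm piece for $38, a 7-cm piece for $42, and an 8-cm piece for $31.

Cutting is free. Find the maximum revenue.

50

Let best[k] be the best obtainable value from length k. For each k, try every first piece i and keep the best of price[i] + best[k−i].
best[1] = 4
best[2] = 10
best[3] = 19
best[4] = 25
best[5] = 29  (first piece 1, then best[4]=25)
best[6] = 38  (first piece 3, then best[3]=19)
best[7] = 44  (first piece 3, then best[4]=25)
best[8] = 50  (first piece 4, then best[4]=25)
One optimal cutting: 4 + 4 → $25 + $25 = $50.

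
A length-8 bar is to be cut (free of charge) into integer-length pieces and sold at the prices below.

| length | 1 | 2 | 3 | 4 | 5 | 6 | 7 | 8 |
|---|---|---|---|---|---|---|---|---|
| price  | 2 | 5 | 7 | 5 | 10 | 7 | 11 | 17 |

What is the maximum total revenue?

Let v[k] be the best obtainable value from length k. For each k, try every first piece i and keep the best of price[i] + v[k−i].
v[1] = 2
v[2] = max(2+2, 5+0) = 5
v[3] = max(2+5, 5+2, 7+0) = 7
v[4] = max(2+7, 5+5, 7+2, 5+0) = 10
v[5] = max(2+10, 5+7, 7+5, 5+2, 10+0) = 12
v[6] = max(2+12, 5+10, 7+7, 5+5, 10+2, 7+0) = 15
v[7] = max(2+15, 5+12, 7+10, …, 7+2, 11+0) = 17
v[8] = max(2+17, 5+15, 7+12, …, 11+2, 17+0) = 20
One optimal cutting: 2 + 2 + 2 + 2 → $5 + $5 + $5 + $5 = $20.

20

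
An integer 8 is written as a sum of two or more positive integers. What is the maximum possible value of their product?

Define prod[k] = max over 1≤i<k of i · max(k−i, prod[k−i]); the inner max lets the remainder stay uncut if that's better.
prod[2] = 1×max(1,0) = 1×1 = 1
prod[3] = 1×max(2,1) = 1×2 = 2
prod[4] = 2×max(2,1) = 2×2 = 4
prod[5] = 2×max(3,2) = 2×3 = 6
prod[6] = 3×max(3,2) = 3×3 = 9
prod[7] = 2×max(5,6) = 2×6 = 12
prod[8] = 2×max(6,9) = 2×9 = 18
One optimal split: 3 + 3 + 2; product 3×3×2 = 18.

18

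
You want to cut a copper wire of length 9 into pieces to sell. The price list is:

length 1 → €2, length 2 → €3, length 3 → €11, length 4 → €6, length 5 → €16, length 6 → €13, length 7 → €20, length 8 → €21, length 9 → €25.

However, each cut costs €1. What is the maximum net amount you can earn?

Consider every possible first cut. v[k] is the best of p[i]+v[k−i] over all sellable i≤k, charging 1 whenever i<k.
v[1] = 2
v[2] = max(2+2-1, 3+0) = 3
v[3] = max(2+3-1, 3+2-1, 11+0) = 11
v[4] = max(2+11-1, 3+3-1, 11+2-1, 6+0) = 12
v[5] = max(2+12-1, 3+11-1, 11+3-1, 6+2-1, 16+0) = 16
v[6] = max(2+16-1, 3+12-1, 11+11-1, 6+3-1, 16+2-1, 13+0) = 21
v[7] = max(2+21-1, 3+16-1, 11+12-1, …, 13+2-1, 20+0) = 22
v[8] = max(2+22-1, 3+21-1, 11+16-1, …, 20+2-1, 21+0) = 26
v[9] = max(2+26-1, 3+22-1, 11+21-1, …, 21+2-1, 25+0) = 31
One optimal plan: pieces 3 + 3 + 3 (2 cuts) → €33 − €2 = €31.

31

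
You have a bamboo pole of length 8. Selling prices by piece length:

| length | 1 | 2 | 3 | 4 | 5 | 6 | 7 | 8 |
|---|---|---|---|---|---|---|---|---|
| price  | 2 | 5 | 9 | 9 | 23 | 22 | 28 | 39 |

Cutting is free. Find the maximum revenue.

39

Let v[k] be the best obtainable value from length k. For each k, try every first piece i and keep the best of price[i] + v[k−i].
v[1] = 2
v[2] = 5
v[3] = 9
v[4] = 11  (first piece 1, then v[3]=9)
v[5] = 23
v[6] = 25  (first piece 1, then v[5]=23)
v[7] = 28  (first piece 2, then v[5]=23)
v[8] = 39
Best is to sell the whole 8-foot piece uncut for $39.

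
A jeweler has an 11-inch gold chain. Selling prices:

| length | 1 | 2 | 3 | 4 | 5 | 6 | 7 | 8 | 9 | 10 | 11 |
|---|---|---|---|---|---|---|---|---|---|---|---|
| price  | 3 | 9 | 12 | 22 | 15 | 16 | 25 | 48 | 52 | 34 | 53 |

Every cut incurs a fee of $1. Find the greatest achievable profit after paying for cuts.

60

Consider every possible first cut. net[k] is the best of p[i]+net[k−i] over all sellable i≤k, charging 1 whenever i<k.
net[1] = 3
net[2] = 9
net[3] = 12
net[4] = 22
net[5] = 24  (first piece 1, then net[4]=22)
net[6] = 30  (first piece 2, then net[4]=22)
net[7] = 33  (first piece 3, then net[4]=22)
net[8] = 48
net[9] = 52
net[10] = 56  (first piece 2, then net[8]=48)
net[11] = 60  (first piece 2, then net[9]=52)
One optimal plan: pieces 9 + 2 (1 cut) → $61 − $1 = $60.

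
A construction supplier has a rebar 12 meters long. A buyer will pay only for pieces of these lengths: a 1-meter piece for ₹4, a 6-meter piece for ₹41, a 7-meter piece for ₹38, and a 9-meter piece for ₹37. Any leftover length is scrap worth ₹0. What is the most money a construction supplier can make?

Let f[k] be the best obtainable value from length k. For each k, try every first piece i and keep the best of price[i] + f[k−i].
f[1] = 4
f[2] = 8  (first piece 1, then f[1]=4)
f[3] = 12  (first piece 1, then f[2]=8)
f[4] = 16  (first piece 1, then f[3]=12)
f[5] = 20  (first piece 1, then f[4]=16)
f[6] = max(4+20, 41+0) = 41
f[7] = max(4+41, 41+4, 38+0) = 45
f[8] = max(4+45, 41+8, 38+4) = 49
f[9] = max(4+49, 41+12, 38+8, 37+0) = 53
f[10] = max(4+53, 41+16, 38+12, 37+4) = 57
f[11] = max(4+57, 41+20, 38+16, 37+8) = 61
f[12] = max(4+61, 41+41, 38+20, 37+12) = 82
One optimal cutting: 6 + 6 → ₹82.

82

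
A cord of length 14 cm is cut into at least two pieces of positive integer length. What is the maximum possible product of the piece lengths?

Let g[k] be the best product for length k (with at least one cut). For each first piece i, the rest contributes max(k−i, g[k−i]).
Small cases: g[2]=1, g[3]=2, g[4]=4, g[5]=6, g[6]=9.
g[7] = max(1*9, 2*6, 3*4, 4*3, 5*2, 6*1) = 12
g[8] = max(1*12, 2*9, 3*6, …, 6*2, 7*1) = 18
g[9] = max(1*18, 2*12, 3*9, …, 7*2, 8*1) = 27
g[10] = max(1*27, 2*18, 3*12, …, 8*2, 9*1) = 36
g[11] = max(1*36, 2*27, 3*18, …, 9*2, 10*1) = 54
g[12] = max(1*54, 2*36, 3*27, …, 10*2, 11*1) = 81
g[13] = max(1*81, 2*54, 3*36, …, 11*2, 12*1) = 108
g[14] = max(1*108, 2*81, 3*54, …, 12*2, 13*1) = 162
One optimal split: 3 + 3 + 3 + 3 + 2; product 3*3*3*3*2 = 162.

162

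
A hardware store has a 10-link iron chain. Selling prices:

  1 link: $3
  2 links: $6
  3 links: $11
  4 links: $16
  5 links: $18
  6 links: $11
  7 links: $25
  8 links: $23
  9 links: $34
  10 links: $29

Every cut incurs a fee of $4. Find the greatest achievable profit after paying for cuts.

Let v[k] be the best obtainable value from length k. For each k, try every first piece i and keep the best of price[i] + v[k−i] minus the 4 cut fee when i<k.
v[1] = 3
v[2] = 6
v[3] = 11
v[4] = 16
v[5] = 18
v[6] = 18  (first piece 2, then v[4]=16)
v[7] = 25
v[8] = 28  (first piece 4, then v[4]=16)
v[9] = 34
v[10] = 33  (first piece 1, then v[9]=34)
One optimal plan: pieces 9 + 1 (1 cut) → $37 − $4 = $33.

33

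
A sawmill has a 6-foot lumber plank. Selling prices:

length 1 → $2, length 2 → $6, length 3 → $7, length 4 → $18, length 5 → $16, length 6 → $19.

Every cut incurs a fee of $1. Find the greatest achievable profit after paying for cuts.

23

Let net[k] be the best obtainable value from length k. For each k, try every first piece i and keep the best of price[i] + net[k−i] minus the 1 cut fee when i<k.
net[1] = 2
net[2] = max(2+2-1, 6+0) = 6
net[3] = max(2+6-1, 6+2-1, 7+0) = 7
net[4] = max(2+7-1, 6+6-1, 7+2-1, 18+0) = 18
net[5] = max(2+18-1, 6+7-1, 7+6-1, 18+2-1, 16+0) = 19
net[6] = max(2+19-1, 6+18-1, 7+7-1, 18+6-1, 16+2-1, 19+0) = 23
One optimal plan: pieces 4 + 2 (1 cut) → $24 − $1 = $23.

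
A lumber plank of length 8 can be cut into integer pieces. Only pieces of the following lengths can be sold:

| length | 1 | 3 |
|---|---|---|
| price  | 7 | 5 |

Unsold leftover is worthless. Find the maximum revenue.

56

Build best[k] bottom-up: best[k] = max over allowed piece i of (p[i] + best[k−i]).
best[1] = 7
best[2] = 14  (first piece 1, then best[1]=7)
best[3] = 21  (first piece 1, then best[2]=14)
best[4] = 28  (first piece 1, then best[3]=21)
best[5] = 35  (first piece 1, then best[4]=28)
best[6] = 42  (first piece 1, then best[5]=35)
best[7] = 49  (first piece 1, then best[6]=42)
best[8] = 56  (first piece 1, then best[7]=49)
One optimal cutting: 1 + 1 + 1 + 1 + 1 + 1 + 1 + 1 → $56.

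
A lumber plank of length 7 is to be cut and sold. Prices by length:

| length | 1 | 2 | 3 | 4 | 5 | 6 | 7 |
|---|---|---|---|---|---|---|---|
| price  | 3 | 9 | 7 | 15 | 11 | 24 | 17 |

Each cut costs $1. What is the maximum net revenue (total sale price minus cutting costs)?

27

Consider every possible first cut. r[k] is the best of p[i]+r[k−i] over all sellable i≤k, charging 1 whenever i<k.
r[1] = 3
r[2] = 9
r[3] = 11  (first piece 1, then r[2]=9)
r[4] = 17  (first piece 2, then r[2]=9)
r[5] = 19  (first piece 1, then r[4]=17)
r[6] = 25  (first piece 2, then r[4]=17)
r[7] = 27  (first piece 1, then r[6]=25)
One optimal plan: pieces 2 + 2 + 2 + 1 (3 cuts) → $30 − $3 = $27.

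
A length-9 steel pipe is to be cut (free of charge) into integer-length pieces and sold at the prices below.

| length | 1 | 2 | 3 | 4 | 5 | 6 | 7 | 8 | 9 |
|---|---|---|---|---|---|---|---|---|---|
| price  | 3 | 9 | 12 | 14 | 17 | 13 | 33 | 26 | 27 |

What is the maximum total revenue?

Consider every possible first cut. best[k] is the best of p[i]+best[k−i] over all sellable i≤k.
best[1] = 3
best[2] = max(3+3, 9+0) = 9
best[3] = max(3+9, 9+3, 12+0) = 12
best[4] = max(3+12, 9+9, 12+3, 14+0) = 18
best[5] = max(3+18, 9+12, 12+9, 14+3, 17+0) = 21
best[6] = max(3+21, 9+18, 12+12, 14+9, 17+3, 13+0) = 27
best[7] = max(3+27, 9+21, 12+18, …, 13+3, 33+0) = 33
best[8] = max(3+33, 9+27, 12+21, …, 33+3, 26+0) = 36
best[9] = max(3+36, 9+33, 12+27, …, 26+3, 27+0) = 42
One optimal cutting: 7 + 2 → $33 + $9 = $42.

42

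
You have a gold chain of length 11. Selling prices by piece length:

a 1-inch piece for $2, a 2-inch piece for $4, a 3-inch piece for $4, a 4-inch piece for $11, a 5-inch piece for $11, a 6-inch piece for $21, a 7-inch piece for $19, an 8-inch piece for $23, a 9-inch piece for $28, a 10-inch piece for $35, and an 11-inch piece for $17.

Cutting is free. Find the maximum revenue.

37

Consider every possible first cut. best[k] is the best of p[i]+best[k−i] over all sellable i≤k.
best[1] = 2
best[2] = 4  (first piece 1, then best[1]=2)
best[3] = 6  (first piece 1, then best[2]=4)
best[4] = 11
best[5] = 13  (first piece 1, then best[4]=11)
best[6] = 21
best[7] = 23  (first piece 1, then best[6]=21)
best[8] = 25  (first piece 1, then best[7]=23)
best[9] = 28
best[10] = 35
best[11] = 37  (first piece 1, then best[10]=35)
One optimal cutting: 10 + 1 → $35 + $2 = $37.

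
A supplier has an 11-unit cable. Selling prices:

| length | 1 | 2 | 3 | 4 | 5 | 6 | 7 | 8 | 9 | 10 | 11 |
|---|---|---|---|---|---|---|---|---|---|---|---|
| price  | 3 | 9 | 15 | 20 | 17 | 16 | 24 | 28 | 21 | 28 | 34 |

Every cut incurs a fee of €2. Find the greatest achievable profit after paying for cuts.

51

Consider every possible first cut. net[k] is the best of p[i]+net[k−i] over all sellable i≤k, charging 2 whenever i<k.
net[1] = 3
net[2] = max(3+3-2, 9+0) = 9
net[3] = max(3+9-2, 9+3-2, 15+0) = 15
net[4] = max(3+15-2, 9+9-2, 15+3-2, 20+0) = 20
net[5] = max(3+20-2, 9+15-2, 15+9-2, 20+3-2, 17+0) = 22
net[6] = max(3+22-2, 9+20-2, 15+15-2, 20+9-2, 17+3-2, 16+0) = 28
net[7] = max(3+28-2, 9+22-2, 15+20-2, …, 16+3-2, 24+0) = 33
net[8] = max(3+33-2, 9+28-2, 15+22-2, …, 24+3-2, 28+0) = 38
net[9] = max(3+38-2, 9+33-2, 15+28-2, …, 28+3-2, 21+0) = 41
net[10] = max(3+41-2, 9+38-2, 15+33-2, …, 21+3-2, 28+0) = 46
net[11] = max(3+46-2, 9+41-2, 15+38-2, …, 28+3-2, 34+0) = 51
One optimal plan: pieces 4 + 4 + 3 (2 cuts) → €55 − €4 = €51.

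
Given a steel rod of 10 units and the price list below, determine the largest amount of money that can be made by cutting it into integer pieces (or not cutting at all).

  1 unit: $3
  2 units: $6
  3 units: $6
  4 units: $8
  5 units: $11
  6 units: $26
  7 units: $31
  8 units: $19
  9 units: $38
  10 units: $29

41

Consider every possible first cut. R[k] is the best of p[i]+R[k−i] over all sellable i≤k.
R[1] = 3
R[2] = max(3+3, 6+0) = 6
R[3] = max(3+6, 6+3, 6+0) = 9
R[4] = max(3+9, 6+6, 6+3, 8+0) = 12
R[5] = max(3+12, 6+9, 6+6, 8+3, 11+0) = 15
R[6] = max(3+15, 6+12, 6+9, 8+6, 11+3, 26+0) = 26
R[7] = max(3+26, 6+15, 6+12, …, 26+3, 31+0) = 31
R[8] = max(3+31, 6+26, 6+15, …, 31+3, 19+0) = 34
R[9] = max(3+34, 6+31, 6+26, …, 19+3, 38+0) = 38
R[10] = max(3+38, 6+34, 6+31, …, 38+3, 29+0) = 41
One optimal cutting: 9 + 1 → $38 + $3 = $41.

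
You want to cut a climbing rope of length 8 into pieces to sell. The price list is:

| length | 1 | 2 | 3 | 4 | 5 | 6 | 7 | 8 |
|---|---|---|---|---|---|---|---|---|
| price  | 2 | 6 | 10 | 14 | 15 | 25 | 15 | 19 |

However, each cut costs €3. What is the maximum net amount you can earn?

28

Build r[k] bottom-up: r[k] = max over allowed piece i of (p[i] + r[k−i]) − 3 per cut.
r[1] = 2
r[2] = max(2+2-3, 6+0) = 6
r[3] = max(2+6-3, 6+2-3, 10+0) = 10
r[4] = max(2+10-3, 6+6-3, 10+2-3, 14+0) = 14
r[5] = max(2+14-3, 6+10-3, 10+6-3, 14+2-3, 15+0) = 15
r[6] = max(2+15-3, 6+14-3, 10+10-3, 14+6-3, 15+2-3, 25+0) = 25
r[7] = max(2+25-3, 6+15-3, 10+14-3, …, 25+2-3, 15+0) = 24
r[8] = max(2+24-3, 6+25-3, 10+15-3, …, 15+2-3, 19+0) = 28
One optimal plan: pieces 6 + 2 (1 cut) → €31 − €3 = €28.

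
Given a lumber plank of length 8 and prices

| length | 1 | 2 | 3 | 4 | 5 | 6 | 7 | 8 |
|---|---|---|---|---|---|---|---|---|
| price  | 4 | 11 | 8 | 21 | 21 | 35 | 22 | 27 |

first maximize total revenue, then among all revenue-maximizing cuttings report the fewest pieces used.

2

Consider every possible first cut. r[k] is the best of p[i]+r[k−i] over all sellable i≤k.
r[1] = 4
r[2] = max(4+4, 11+0) = 11
r[3] = max(4+11, 11+4, 8+0) = 15
r[4] = max(4+15, 11+11, 8+4, 21+0) = 22
r[5] = max(4+22, 11+15, 8+11, 21+4, 21+0) = 26
r[6] = max(4+26, 11+22, 8+15, 21+11, 21+4, 35+0) = 35
r[7] = max(4+35, 11+26, 8+22, …, 35+4, 22+0) = 39
r[8] = max(4+39, 11+35, 8+26, …, 22+4, 27+0) = 46
Maximum revenue is $46.
Now minimize piece count subject to staying optimal: for each k, pieces[k] = 1 + min over i with p[i]+r[k−i]=r[k] of pieces[k−i].
pieces[5] = 3
pieces[6] = 1
pieces[7] = 2
pieces[8] = 2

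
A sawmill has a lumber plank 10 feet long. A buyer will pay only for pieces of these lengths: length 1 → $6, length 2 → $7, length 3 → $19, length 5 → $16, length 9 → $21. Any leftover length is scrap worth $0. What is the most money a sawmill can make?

Consider every possible first cut. r[k] is the best of p[i]+r[k−i] over all sellable i≤k.
r[1] = 6
r[2] = max(6+6, 7+0) = 12
r[3] = max(6+12, 7+6, 19+0) = 19
r[4] = max(6+19, 7+12, 19+6) = 25
r[5] = max(6+25, 7+19, 19+12, 16+0) = 31
r[6] = max(6+31, 7+25, 19+19, 16+6) = 38
r[7] = max(6+38, 7+31, 19+25, 16+12) = 44
r[8] = max(6+44, 7+38, 19+31, 16+19) = 50
r[9] = max(6+50, 7+44, 19+38, 16+25, 21+0) = 57
r[10] = max(6+57, 7+50, 19+44, 16+31, 21+6) = 63
One optimal cutting: 3 + 3 + 3 + 1 → $63.

63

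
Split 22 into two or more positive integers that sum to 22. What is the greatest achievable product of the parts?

2916

Define P[k] = max over 1≤i<k of i · max(k−i, P[k−i]); the inner max lets the remainder stay uncut if that's better.
Small cases: P[2]=1, P[3]=2, P[4]=4, P[5]=6, P[6]=9, P[7]=12, P[8]=18, P[9]=27, P[10]=36, P[11]=54, P[12]=81, P[13]=108, P[14]=162, P[15]=243, P[16]=324.
P[17] = 2*max(15,243) = 2*243 = 486
P[18] = 3*max(15,243) = 3*243 = 729
P[19] = 2*max(17,486) = 2*486 = 972
P[20] = 2*max(18,729) = 2*729 = 1458
P[21] = 3*max(18,729) = 3*729 = 2187
P[22] = 2*max(20,1458) = 2*1458 = 2916
One optimal split: 3 + 3 + 3 + 3 + 3 + 3 + 2 + 2; product 3*3*3*3*3*3*2*2 = 2916.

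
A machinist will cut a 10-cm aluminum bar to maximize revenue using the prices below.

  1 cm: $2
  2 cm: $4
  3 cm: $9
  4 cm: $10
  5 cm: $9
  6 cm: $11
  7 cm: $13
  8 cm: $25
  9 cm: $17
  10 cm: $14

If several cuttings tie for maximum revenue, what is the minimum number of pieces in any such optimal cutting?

Let r[k] be the best obtainable value from length k. For each k, try every first piece i and keep the best of price[i] + r[k−i].
r[1] = 2
r[2] = 4  (first piece 1, then r[1]=2)
r[3] = 9
r[4] = 11  (first piece 1, then r[3]=9)
r[5] = 13  (first piece 1, then r[4]=11)
r[6] = 18  (first piece 3, then r[3]=9)
r[7] = 20  (first piece 1, then r[6]=18)
r[8] = 25
r[9] = 27  (first piece 1, then r[8]=25)
r[10] = 29  (first piece 1, then r[9]=27)
Maximum revenue is $29.
Now minimize piece count subject to staying optimal: for each k, pieces[k] = 1 + min over i with p[i]+r[k−i]=r[k] of pieces[k−i].
pieces[7] = 3
pieces[8] = 1
pieces[9] = 2
pieces[10] = 2

2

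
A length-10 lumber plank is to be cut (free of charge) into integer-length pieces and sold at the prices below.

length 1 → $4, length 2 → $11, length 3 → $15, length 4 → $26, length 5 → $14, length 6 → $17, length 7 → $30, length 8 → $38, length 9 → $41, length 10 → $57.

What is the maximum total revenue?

63

Let best[k] be the best obtainable value from length k. For each k, try every first piece i and keep the best of price[i] + best[k−i].
best[1] = 4
best[2] = max(4+4, 11+0) = 11
best[3] = max(4+11, 11+4, 15+0) = 15
best[4] = max(4+15, 11+11, 15+4, 26+0) = 26
best[5] = max(4+26, 11+15, 15+11, 26+4, 14+0) = 30
best[6] = max(4+30, 11+26, 15+15, 26+11, 14+4, 17+0) = 37
best[7] = max(4+37, 11+30, 15+26, …, 17+4, 30+0) = 41
best[8] = max(4+41, 11+37, 15+30, …, 30+4, 38+0) = 52
best[9] = max(4+52, 11+41, 15+37, …, 38+4, 41+0) = 56
best[10] = max(4+56, 11+52, 15+41, …, 41+4, 57+0) = 63
One optimal cutting: 4 + 4 + 2 → $26 + $26 + $11 = $63.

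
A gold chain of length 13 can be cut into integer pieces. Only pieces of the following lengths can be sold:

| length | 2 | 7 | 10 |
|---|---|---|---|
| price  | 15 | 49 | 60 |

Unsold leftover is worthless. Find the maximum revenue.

Consider every possible first cut. r[k] is the best of p[i]+r[k−i] over all sellable i≤k.
r[1] = 0
r[2] = 15
r[3] = 15
r[4] = 30  (first piece 2, then r[2]=15)
r[5] = 30
r[6] = 45  (first piece 2, then r[4]=30)
r[7] = 49
r[8] = 60  (first piece 2, then r[6]=45)
r[9] = 64  (first piece 2, then r[7]=49)
r[10] = 75  (first piece 2, then r[8]=60)
r[11] = 79  (first piece 2, then r[9]=64)
r[12] = 90  (first piece 2, then r[10]=75)
r[13] = 94  (first piece 2, then r[11]=79)
One optimal cutting: 7 + 2 + 2 + 2 → $94.

94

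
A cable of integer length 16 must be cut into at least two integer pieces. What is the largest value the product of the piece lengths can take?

Let P[k] be the best product for length k (with at least one cut). For each first piece i, the rest contributes max(k−i, P[k−i]).
P[2] = 1·max(1,0) = 1·1 = 1
P[3] = 1·max(2,1) = 1·2 = 2
P[4] = 2·max(2,1) = 2·2 = 4
P[5] = 2·max(3,2) = 2·3 = 6
P[6] = 3·max(3,2) = 3·3 = 9
P[7] = 2·max(5,6) = 2·6 = 12
P[8] = 2·max(6,9) = 2·9 = 18
P[9] = 3·max(6,9) = 3·9 = 27
P[10] = 2·max(8,18) = 2·18 = 36
P[11] = 2·max(9,27) = 2·27 = 54
P[12] = 3·max(9,27) = 3·27 = 81
P[13] = 2·max(11,54) = 2·54 = 108
P[14] = 2·max(12,81) = 2·81 = 162
P[15] = 3·max(12,81) = 3·81 = 243
P[16] = 2·max(14,162) = 2·162 = 324
One optimal split: 3 + 3 + 3 + 3 + 2 + 2; product 3·3·3·3·2·2 = 324.

324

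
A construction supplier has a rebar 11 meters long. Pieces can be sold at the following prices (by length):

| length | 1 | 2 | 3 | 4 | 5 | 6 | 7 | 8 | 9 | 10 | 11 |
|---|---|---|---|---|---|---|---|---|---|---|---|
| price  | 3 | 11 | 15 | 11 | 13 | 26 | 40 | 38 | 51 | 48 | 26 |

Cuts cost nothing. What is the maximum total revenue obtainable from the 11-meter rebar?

Let r[k] be the best obtainable value from length k. For each k, try every first piece i and keep the best of price[i] + r[k−i].
r[1] = 3
r[2] = 11
r[3] = 15
r[4] = 22  (first piece 2, then r[2]=11)
r[5] = 26  (first piece 2, then r[3]=15)
r[6] = 33  (first piece 2, then r[4]=22)
r[7] = 40
r[8] = 44  (first piece 2, then r[6]=33)
r[9] = 51  (first piece 2, then r[7]=40)
r[10] = 55  (first piece 2, then r[8]=44)
r[11] = 62  (first piece 2, then r[9]=51)
One optimal cutting: 7 + 2 + 2 → ₹40 + ₹11 + ₹11 = ₹62.

62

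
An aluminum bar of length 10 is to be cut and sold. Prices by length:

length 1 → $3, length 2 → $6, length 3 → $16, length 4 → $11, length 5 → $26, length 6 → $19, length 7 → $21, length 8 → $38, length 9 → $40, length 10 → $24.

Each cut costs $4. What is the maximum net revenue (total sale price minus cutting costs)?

48

Let v[k] be the best obtainable value from length k. For each k, try every first piece i and keep the best of price[i] + v[k−i] minus the 4 cut fee when i<k.
v[1] = 3
v[2] = max(3+3-4, 6+0) = 6
v[3] = max(3+6-4, 6+3-4, 16+0) = 16
v[4] = max(3+16-4, 6+6-4, 16+3-4, 11+0) = 15
v[5] = max(3+15-4, 6+16-4, 16+6-4, 11+3-4, 26+0) = 26
v[6] = max(3+26-4, 6+15-4, 16+16-4, 11+6-4, 26+3-4, 19+0) = 28
v[7] = max(3+28-4, 6+26-4, 16+15-4, …, 19+3-4, 21+0) = 28
v[8] = max(3+28-4, 6+28-4, 16+26-4, …, 21+3-4, 38+0) = 38
v[9] = max(3+38-4, 6+28-4, 16+28-4, …, 38+3-4, 40+0) = 40
v[10] = max(3+40-4, 6+38-4, 16+28-4, …, 40+3-4, 24+0) = 48
One optimal plan: pieces 5 + 5 (1 cut) → $52 − $4 = $48.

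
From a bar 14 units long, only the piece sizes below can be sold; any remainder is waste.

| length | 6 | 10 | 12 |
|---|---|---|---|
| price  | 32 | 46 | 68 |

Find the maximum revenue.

Build f[k] bottom-up: f[k] = max over allowed piece i of (p[i] + f[k−i]).
f[1] = 0
f[2] = 0
f[3] = 0
f[4] = 0
f[5] = 0
f[6] = 32
f[7] = 32
f[8] = 32
f[9] = 32
f[10] = max(32+0, 46+0) = 46
f[11] = max(32+0, 46+0) = 46
f[12] = max(32+32, 46+0, 68+0) = 68
f[13] = max(32+32, 46+0, 68+0) = 68
f[14] = max(32+32, 46+0, 68+0) = 68
One optimal cutting: pieces 12 with 2 units of scrap → $68.

68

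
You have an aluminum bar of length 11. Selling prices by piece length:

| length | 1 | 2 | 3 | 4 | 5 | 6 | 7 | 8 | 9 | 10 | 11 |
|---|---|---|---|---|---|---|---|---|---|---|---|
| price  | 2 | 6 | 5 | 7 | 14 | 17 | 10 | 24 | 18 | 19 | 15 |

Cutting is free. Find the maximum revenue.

32

Let v[k] be the best obtainable value from length k. For each k, try every first piece i and keep the best of price[i] + v[k−i].
v[1] = 2
v[2] = max(2+2, 6+0) = 6
v[3] = max(2+6, 6+2, 5+0) = 8
v[4] = max(2+8, 6+6, 5+2, 7+0) = 12
v[5] = max(2+12, 6+8, 5+6, 7+2, 14+0) = 14
v[6] = max(2+14, 6+12, 5+8, 7+6, 14+2, 17+0) = 18
v[7] = max(2+18, 6+14, 5+12, …, 17+2, 10+0) = 20
v[8] = max(2+20, 6+18, 5+14, …, 10+2, 24+0) = 24
v[9] = max(2+24, 6+20, 5+18, …, 24+2, 18+0) = 26
v[10] = max(2+26, 6+24, 5+20, …, 18+2, 19+0) = 30
v[11] = max(2+30, 6+26, 5+24, …, 19+2, 15+0) = 32
One optimal cutting: 2 + 2 + 2 + 2 + 2 + 1 → $6 + $6 + $6 + $6 + $6 + $2 = $32.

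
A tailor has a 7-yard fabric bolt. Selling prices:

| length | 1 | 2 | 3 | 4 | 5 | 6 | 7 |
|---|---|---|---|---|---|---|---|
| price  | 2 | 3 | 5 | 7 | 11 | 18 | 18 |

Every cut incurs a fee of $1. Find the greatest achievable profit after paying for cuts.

Build net[k] bottom-up: net[k] = max over allowed piece i of (p[i] + net[k−i]) − 1 per cut.
net[1] = 2
net[2] = max(2+2-1, 3+0) = 3
net[3] = max(2+3-1, 3+2-1, 5+0) = 5
net[4] = max(2+5-1, 3+3-1, 5+2-1, 7+0) = 7
net[5] = max(2+7-1, 3+5-1, 5+3-1, 7+2-1, 11+0) = 11
net[6] = max(2+11-1, 3+7-1, 5+5-1, 7+3-1, 11+2-1, 18+0) = 18
net[7] = max(2+18-1, 3+11-1, 5+7-1, …, 18+2-1, 18+0) = 19
One optimal plan: pieces 6 + 1 (1 cut) → $20 − $1 = $19.

19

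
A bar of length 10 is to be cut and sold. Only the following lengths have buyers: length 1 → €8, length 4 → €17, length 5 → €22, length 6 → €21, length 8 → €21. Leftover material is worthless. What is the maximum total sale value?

Build f[k] bottom-up: f[k] = max over allowed piece i of (p[i] + f[k−i]).
f[1] = 8
f[2] = 16  (first piece 1, then f[1]=8)
f[3] = 24  (first piece 1, then f[2]=16)
f[4] = 32  (first piece 1, then f[3]=24)
f[5] = 40  (first piece 1, then f[4]=32)
f[6] = 48  (first piece 1, then f[5]=40)
f[7] = 56  (first piece 1, then f[6]=48)
f[8] = 64  (first piece 1, then f[7]=56)
f[9] = 72  (first piece 1, then f[8]=64)
f[10] = 80  (first piece 1, then f[9]=72)
One optimal cutting: 1 + 1 + 1 + 1 + 1 + 1 + 1 + 1 + 1 + 1 → €80.

80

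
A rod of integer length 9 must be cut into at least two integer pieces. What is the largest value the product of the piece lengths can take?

Define g[k] = max over 1≤i<k of i · max(k−i, g[k−i]); the inner max lets the remainder stay uncut if that's better.
g[2] = 1*max(1,0) = 1*1 = 1
g[3] = 1*max(2,1) = 1*2 = 2
g[4] = 2*max(2,1) = 2*2 = 4
g[5] = 2*max(3,2) = 2*3 = 6
g[6] = 3*max(3,2) = 3*3 = 9
g[7] = 2*max(5,6) = 2*6 = 12
g[8] = 2*max(6,9) = 2*9 = 18
g[9] = 3*max(6,9) = 3*9 = 27
One optimal split: 3 + 3 + 3; product 3*3*3 = 27.

27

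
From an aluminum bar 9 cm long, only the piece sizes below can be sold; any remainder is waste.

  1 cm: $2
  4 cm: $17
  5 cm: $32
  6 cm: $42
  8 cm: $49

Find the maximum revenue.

51

Let best[k] be the best obtainable value from length k. For each k, try every first piece i and keep the best of price[i] + best[k−i].
best[1] = 2
best[2] = 4  (first piece 1, then best[1]=2)
best[3] = 6  (first piece 1, then best[2]=4)
best[4] = 17
best[5] = 32
best[6] = 42
best[7] = 44  (first piece 1, then best[6]=42)
best[8] = 49
best[9] = 51  (first piece 1, then best[8]=49)
One optimal cutting: 8 + 1 → $51.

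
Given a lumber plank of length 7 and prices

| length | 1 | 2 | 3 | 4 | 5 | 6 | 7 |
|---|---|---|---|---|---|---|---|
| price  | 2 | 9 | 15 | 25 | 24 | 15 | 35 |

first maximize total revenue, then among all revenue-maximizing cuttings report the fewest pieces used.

Let r[k] be the best obtainable value from length k. For each k, try every first piece i and keep the best of price[i] + r[k−i].
r[1] = 2
r[2] = 9
r[3] = 15
r[4] = 25
r[5] = 27  (first piece 1, then r[4]=25)
r[6] = 34  (first piece 2, then r[4]=25)
r[7] = 40  (first piece 3, then r[4]=25)
Maximum revenue is $40.
Now minimize piece count subject to staying optimal: for each k, pieces[k] = 1 + min over i with p[i]+r[k−i]=r[k] of pieces[k−i].
pieces[4] = 1
pieces[5] = 2
pieces[6] = 2
pieces[7] = 2

2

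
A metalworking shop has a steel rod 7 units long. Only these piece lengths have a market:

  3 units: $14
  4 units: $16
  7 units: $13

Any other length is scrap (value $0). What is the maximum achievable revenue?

30

Let best[k] be the best obtainable value from length k. For each k, try every first piece i and keep the best of price[i] + best[k−i].
best[1] = 0
best[2] = 0
best[3] = 14
best[4] = max(14+0, 16+0) = 16
best[5] = max(14+0, 16+0) = 16
best[6] = max(14+14, 16+0) = 28
best[7] = max(14+16, 16+14, 13+0) = 30
One optimal cutting: 4 + 3 → $30.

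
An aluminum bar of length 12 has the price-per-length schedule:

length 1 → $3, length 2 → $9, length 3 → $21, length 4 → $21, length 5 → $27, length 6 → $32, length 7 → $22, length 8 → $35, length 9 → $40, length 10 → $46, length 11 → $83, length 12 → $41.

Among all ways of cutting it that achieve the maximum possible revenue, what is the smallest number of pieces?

2

Consider every possible first cut. r[k] is the best of p[i]+r[k−i] over all sellable i≤k.
r[1] = 3
r[2] = 9
r[3] = 21
r[4] = 24  (first piece 1, then r[3]=21)
r[5] = 30  (first piece 2, then r[3]=21)
r[6] = 42  (first piece 3, then r[3]=21)
r[7] = 45  (first piece 1, then r[6]=42)
r[8] = 51  (first piece 2, then r[6]=42)
r[9] = 63  (first piece 3, then r[6]=42)
r[10] = 66  (first piece 1, then r[9]=63)
r[11] = 83
r[12] = 86  (first piece 1, then r[11]=83)
Maximum revenue is $86.
Now minimize piece count subject to staying optimal: for each k, pieces[k] = 1 + min over i with p[i]+r[k−i]=r[k] of pieces[k−i].
pieces[9] = 3
pieces[10] = 4
pieces[11] = 1
pieces[12] = 2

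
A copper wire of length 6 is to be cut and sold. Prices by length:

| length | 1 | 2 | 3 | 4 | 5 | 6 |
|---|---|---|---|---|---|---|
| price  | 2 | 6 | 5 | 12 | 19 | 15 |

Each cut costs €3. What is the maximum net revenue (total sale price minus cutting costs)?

Build r[k] bottom-up: r[k] = max over allowed piece i of (p[i] + r[k−i]) − 3 per cut.
r[1] = 2
r[2] = 6
r[3] = 5  (first piece 1, then r[2]=6)
r[4] = 12
r[5] = 19
r[6] = 18  (first piece 1, then r[5]=19)
One optimal plan: pieces 5 + 1 (1 cut) → €21 − €3 = €18.

18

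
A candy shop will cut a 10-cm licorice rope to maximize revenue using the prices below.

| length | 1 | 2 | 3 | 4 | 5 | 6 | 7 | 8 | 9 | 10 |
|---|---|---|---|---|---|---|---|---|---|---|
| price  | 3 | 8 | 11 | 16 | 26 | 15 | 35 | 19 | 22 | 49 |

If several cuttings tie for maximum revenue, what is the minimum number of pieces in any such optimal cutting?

Consider every possible first cut. r[k] is the best of p[i]+r[k−i] over all sellable i≤k.
r[1] = 3
r[2] = max(3+3, 8+0) = 8
r[3] = max(3+8, 8+3, 11+0) = 11
r[4] = max(3+11, 8+8, 11+3, 16+0) = 16
r[5] = max(3+16, 8+11, 11+8, 16+3, 26+0) = 26
r[6] = max(3+26, 8+16, 11+11, 16+8, 26+3, 15+0) = 29
r[7] = max(3+29, 8+26, 11+16, …, 15+3, 35+0) = 35
r[8] = max(3+35, 8+29, 11+26, …, 35+3, 19+0) = 38
r[9] = max(3+38, 8+35, 11+29, …, 19+3, 22+0) = 43
r[10] = max(3+43, 8+38, 11+35, …, 22+3, 49+0) = 52
Maximum revenue is ¢52.
Now minimize piece count subject to staying optimal: for each k, pieces[k] = 1 + min over i with p[i]+r[k−i]=r[k] of pieces[k−i].
pieces[7] = 1
pieces[8] = 2
pieces[9] = 2
pieces[10] = 2

2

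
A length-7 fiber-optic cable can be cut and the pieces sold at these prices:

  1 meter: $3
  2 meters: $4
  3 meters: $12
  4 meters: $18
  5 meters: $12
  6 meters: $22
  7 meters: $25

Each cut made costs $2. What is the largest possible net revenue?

28

Build v[k] bottom-up: v[k] = max over allowed piece i of (p[i] + v[k−i]) − 2 per cut.
v[1] = 3
v[2] = 4  (first piece 1, then v[1]=3)
v[3] = 12
v[4] = 18
v[5] = 19  (first piece 1, then v[4]=18)
v[6] = 22  (first piece 3, then v[3]=12)
v[7] = 28  (first piece 3, then v[4]=18)
One optimal plan: pieces 4 + 3 (1 cut) → $30 − $2 = $28.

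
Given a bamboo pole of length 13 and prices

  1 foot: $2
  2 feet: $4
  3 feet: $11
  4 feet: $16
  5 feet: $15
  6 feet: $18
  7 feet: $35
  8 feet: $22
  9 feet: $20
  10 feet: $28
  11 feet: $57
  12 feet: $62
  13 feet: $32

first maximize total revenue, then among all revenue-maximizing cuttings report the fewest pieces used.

Let r[k] be the best obtainable value from length k. For each k, try every first piece i and keep the best of price[i] + r[k−i].
r[1] = 2
r[2] = 4  (first piece 1, then r[1]=2)
r[3] = 11
r[4] = 16
r[5] = 18  (first piece 1, then r[4]=16)
r[6] = 22  (first piece 3, then r[3]=11)
r[7] = 35
r[8] = 37  (first piece 1, then r[7]=35)
r[9] = 39  (first piece 1, then r[8]=37)
r[10] = 46  (first piece 3, then r[7]=35)
r[11] = 57
r[12] = 62
r[13] = 64  (first piece 1, then r[12]=62)
Maximum revenue is $64.
Now minimize piece count subject to staying optimal: for each k, pieces[k] = 1 + min over i with p[i]+r[k−i]=r[k] of pieces[k−i].
pieces[10] = 2
pieces[11] = 1
pieces[12] = 1
pieces[13] = 2

2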